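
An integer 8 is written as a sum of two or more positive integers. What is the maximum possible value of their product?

18

Define prod[k] = max over 1≤i<k of i · max(k−i, prod[k−i]); the inner max lets the remainder stay uncut if that's better.
prod[2] = 1×max(1,0) = 1×1 = 1
prod[3] = max(1×2, 2×1) = 2
prod[4] = max(1×3, 2×2, 3×1) = 4
prod[5] = max(1×4, 2×3, 3×2, 4×1) = 6
prod[6] = max(1×6, 2×4, 3×3, 4×2, 5×1) = 9
prod[7] = max(1×9, 2×6, 3×4, 4×3, 5×2, 6×1) = 12
prod[8] = max(1×12, 2×9, 3×6, …, 6×2, 7×1) = 18
One optimal split: 3 + 3 + 2; product 3×3×2 = 18.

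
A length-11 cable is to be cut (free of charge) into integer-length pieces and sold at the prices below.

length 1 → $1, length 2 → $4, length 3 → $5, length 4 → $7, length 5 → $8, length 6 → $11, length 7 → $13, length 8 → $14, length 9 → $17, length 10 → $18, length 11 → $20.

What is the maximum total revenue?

Consider every possible first cut. best[k] is the best of p[i]+best[k−i] over all sellable i≤k.
best[1] = 1
best[2] = max(1+1, 4+0) = 4
best[3] = max(1+4, 4+1, 5+0) = 5
best[4] = max(1+5, 4+4, 5+1, 7+0) = 8
best[5] = max(1+8, 4+5, 5+4, 7+1, 8+0) = 9
best[6] = max(1+9, 4+8, 5+5, 7+4, 8+1, 11+0) = 12
best[7] = max(1+12, 4+9, 5+8, …, 11+1, 13+0) = 13
best[8] = max(1+13, 4+12, 5+9, …, 13+1, 14+0) = 16
best[9] = max(1+16, 4+13, 5+12, …, 14+1, 17+0) = 17
best[10] = max(1+17, 4+16, 5+13, …, 17+1, 18+0) = 20
best[11] = max(1+20, 4+17, 5+16, …, 18+1, 20+0) = 21
One optimal cutting: 2 + 2 + 2 + 2 + 2 + 1 → $4 + $4 + $4 + $4 + $4 + $1 = $21.

21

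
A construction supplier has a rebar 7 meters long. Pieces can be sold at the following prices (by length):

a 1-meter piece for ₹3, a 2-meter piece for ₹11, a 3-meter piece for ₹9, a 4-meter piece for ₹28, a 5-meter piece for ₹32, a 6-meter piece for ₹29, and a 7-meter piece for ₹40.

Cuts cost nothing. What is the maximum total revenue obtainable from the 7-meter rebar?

43

Build best[k] bottom-up: best[k] = max over allowed piece i of (p[i] + best[k−i]).
best[1] = 3
best[2] = 11
best[3] = 14  (first piece 1, then best[2]=11)
best[4] = 28
best[5] = 32
best[6] = 39  (first piece 2, then best[4]=28)
best[7] = 43  (first piece 2, then best[5]=32)
One optimal cutting: 5 + 2 → ₹32 + ₹11 = ₹43.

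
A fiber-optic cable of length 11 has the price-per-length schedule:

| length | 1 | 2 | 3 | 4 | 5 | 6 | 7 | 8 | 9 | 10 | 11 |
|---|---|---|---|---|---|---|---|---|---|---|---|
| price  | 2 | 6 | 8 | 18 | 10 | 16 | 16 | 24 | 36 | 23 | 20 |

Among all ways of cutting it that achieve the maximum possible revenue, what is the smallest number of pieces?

Consider every possible first cut. r[k] is the best of p[i]+r[k−i] over all sellable i≤k.
r[1] = 2
r[2] = max(2+2, 6+0) = 6
r[3] = max(2+6, 6+2, 8+0) = 8
r[4] = max(2+8, 6+6, 8+2, 18+0) = 18
r[5] = max(2+18, 6+8, 8+6, 18+2, 10+0) = 20
r[6] = max(2+20, 6+18, 8+8, 18+6, 10+2, 16+0) = 24
r[7] = max(2+24, 6+20, 8+18, …, 16+2, 16+0) = 26
r[8] = max(2+26, 6+24, 8+20, …, 16+2, 24+0) = 36
r[9] = max(2+36, 6+26, 8+24, …, 24+2, 36+0) = 38
r[10] = max(2+38, 6+36, 8+26, …, 36+2, 23+0) = 42
r[11] = max(2+42, 6+38, 8+36, …, 23+2, 20+0) = 44
Maximum revenue is $44.
Now minimize piece count subject to staying optimal: for each k, pieces[k] = 1 + min over i with p[i]+r[k−i]=r[k] of pieces[k−i].
pieces[8] = 2
pieces[9] = 3
pieces[10] = 3
pieces[11] = 3

3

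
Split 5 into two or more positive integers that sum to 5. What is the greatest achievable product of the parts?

Fill P[k] for k=2..5: at each k try every first piece i and multiply by the better of (k−i) uncut or P[k−i].
P[2] = 1*max(1,0) = 1*1 = 1
P[3] = max(1*2, 2*1) = 2
P[4] = max(1*3, 2*2, 3*1) = 4
P[5] = max(1*4, 2*3, 3*2, 4*1) = 6
One optimal split: 3 + 2; product 3*2 = 6.

6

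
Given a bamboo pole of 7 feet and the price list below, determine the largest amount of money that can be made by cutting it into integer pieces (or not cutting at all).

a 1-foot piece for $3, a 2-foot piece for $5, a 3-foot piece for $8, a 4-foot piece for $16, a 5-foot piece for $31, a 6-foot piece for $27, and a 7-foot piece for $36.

Build R[k] bottom-up: R[k] = max over allowed piece i of (p[i] + R[k−i]).
R[1] = 3
R[2] = 6  (first piece 1, then R[1]=3)
R[3] = 9  (first piece 1, then R[2]=6)
R[4] = 16
R[5] = 31
R[6] = 34  (first piece 1, then R[5]=31)
R[7] = 37  (first piece 1, then R[6]=34)
One optimal cutting: 5 + 1 + 1 → $31 + $3 + $3 = $37.

37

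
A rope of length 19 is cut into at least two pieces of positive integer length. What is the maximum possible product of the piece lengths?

Let g[k] be the best product for length k (with at least one cut). For each first piece i, the rest contributes max(k−i, g[k−i]).
Small cases: g[2]=1, g[3]=2, g[4]=4, g[5]=6, g[6]=9, g[7]=12, g[8]=18, g[9]=27, g[10]=36, g[11]=54, g[12]=81, g[13]=108, g[14]=162.
g[15] = 3×max(12,81) = 3×81 = 243
g[16] = 2×max(14,162) = 2×162 = 324
g[17] = 2×max(15,243) = 2×243 = 486
g[18] = 3×max(15,243) = 3×243 = 729
g[19] = 2×max(17,486) = 2×486 = 972
One optimal split: 3 + 3 + 3 + 3 + 3 + 2 + 2; product 3×3×3×3×3×2×2 = 972.

972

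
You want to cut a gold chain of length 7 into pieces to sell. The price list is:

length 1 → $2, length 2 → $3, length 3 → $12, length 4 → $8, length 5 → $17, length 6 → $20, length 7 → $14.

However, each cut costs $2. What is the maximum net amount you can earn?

22

Consider every possible first cut. r[k] is the best of p[i]+r[k−i] over all sellable i≤k, charging 2 whenever i<k.
r[1] = 2
r[2] = 3
r[3] = 12
r[4] = 12  (first piece 1, then r[3]=12)
r[5] = 17
r[6] = 22  (first piece 3, then r[3]=12)
r[7] = 22  (first piece 1, then r[6]=22)
One optimal plan: pieces 3 + 3 + 1 (2 cuts) → $26 − $4 = $22.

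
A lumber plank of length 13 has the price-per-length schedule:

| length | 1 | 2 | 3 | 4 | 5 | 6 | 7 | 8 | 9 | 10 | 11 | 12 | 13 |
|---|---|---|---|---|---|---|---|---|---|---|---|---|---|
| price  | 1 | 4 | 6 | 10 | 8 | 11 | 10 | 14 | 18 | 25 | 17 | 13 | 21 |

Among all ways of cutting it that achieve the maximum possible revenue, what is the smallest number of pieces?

2

Build r[k] bottom-up: r[k] = max over allowed piece i of (p[i] + r[k−i]).
r[1] = 1
r[2] = max(1+1, 4+0) = 4
r[3] = max(1+4, 4+1, 6+0) = 6
r[4] = max(1+6, 4+4, 6+1, 10+0) = 10
r[5] = max(1+10, 4+6, 6+4, 10+1, 8+0) = 11
r[6] = max(1+11, 4+10, 6+6, 10+4, 8+1, 11+0) = 14
r[7] = max(1+14, 4+11, 6+10, …, 11+1, 10+0) = 16
r[8] = max(1+16, 4+14, 6+11, …, 10+1, 14+0) = 20
r[9] = max(1+20, 4+16, 6+14, …, 14+1, 18+0) = 21
r[10] = max(1+21, 4+20, 6+16, …, 18+1, 25+0) = 25
r[11] = max(1+25, 4+21, 6+20, …, 25+1, 17+0) = 26
r[12] = max(1+26, 4+25, 6+21, …, 17+1, 13+0) = 30
r[13] = max(1+30, 4+26, 6+25, …, 13+1, 21+0) = 31
Maximum revenue is $31.
Now minimize piece count subject to staying optimal: for each k, pieces[k] = 1 + min over i with p[i]+r[k−i]=r[k] of pieces[k−i].
pieces[10] = 1
pieces[11] = 2
pieces[12] = 3
pieces[13] = 2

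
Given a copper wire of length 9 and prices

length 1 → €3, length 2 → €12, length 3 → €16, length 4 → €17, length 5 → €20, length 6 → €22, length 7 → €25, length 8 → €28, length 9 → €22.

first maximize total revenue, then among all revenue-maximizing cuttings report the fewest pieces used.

Let r[k] be the best obtainable value from length k. For each k, try every first piece i and keep the best of price[i] + r[k−i].
r[1] = 3
r[2] = 12
r[3] = 16
r[4] = 24  (first piece 2, then r[2]=12)
r[5] = 28  (first piece 2, then r[3]=16)
r[6] = 36  (first piece 2, then r[4]=24)
r[7] = 40  (first piece 2, then r[5]=28)
r[8] = 48  (first piece 2, then r[6]=36)
r[9] = 52  (first piece 2, then r[7]=40)
Maximum revenue is €52.
Now minimize piece count subject to staying optimal: for each k, pieces[k] = 1 + min over i with p[i]+r[k−i]=r[k] of pieces[k−i].
pieces[6] = 3
pieces[7] = 3
pieces[8] = 4
pieces[9] = 4

4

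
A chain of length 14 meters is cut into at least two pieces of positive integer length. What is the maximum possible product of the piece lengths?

162

Let m[k] be the best product for length k (with at least one cut). For each first piece i, the rest contributes max(k−i, m[k−i]).
m[2] = 1×max(1,0) = 1×1 = 1
m[3] = 1×max(2,1) = 1×2 = 2
m[4] = 2×max(2,1) = 2×2 = 4
m[5] = 2×max(3,2) = 2×3 = 6
m[6] = 3×max(3,2) = 3×3 = 9
m[7] = 2×max(5,6) = 2×6 = 12
m[8] = 2×max(6,9) = 2×9 = 18
m[9] = 3×max(6,9) = 3×9 = 27
m[10] = 2×max(8,18) = 2×18 = 36
m[11] = 2×max(9,27) = 2×27 = 54
m[12] = 3×max(9,27) = 3×27 = 81
m[13] = 2×max(11,54) = 2×54 = 108
m[14] = 2×max(12,81) = 2×81 = 162
One optimal split: 3 + 3 + 3 + 3 + 2; product 3×3×3×3×2 = 162.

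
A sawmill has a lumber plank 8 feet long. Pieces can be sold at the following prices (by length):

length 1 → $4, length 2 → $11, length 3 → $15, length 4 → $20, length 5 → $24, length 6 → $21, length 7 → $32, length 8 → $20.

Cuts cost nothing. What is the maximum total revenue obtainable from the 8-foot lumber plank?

44

Build R[k] bottom-up: R[k] = max over allowed piece i of (p[i] + R[k−i]).
R[1] = 4
R[2] = max(4+4, 11+0) = 11
R[3] = max(4+11, 11+4, 15+0) = 15
R[4] = max(4+15, 11+11, 15+4, 20+0) = 22
R[5] = max(4+22, 11+15, 15+11, 20+4, 24+0) = 26
R[6] = max(4+26, 11+22, 15+15, 20+11, 24+4, 21+0) = 33
R[7] = max(4+33, 11+26, 15+22, …, 21+4, 32+0) = 37
R[8] = max(4+37, 11+33, 15+26, …, 32+4, 20+0) = 44
One optimal cutting: 2 + 2 + 2 + 2 → $11 + $11 + $11 + $11 = $44.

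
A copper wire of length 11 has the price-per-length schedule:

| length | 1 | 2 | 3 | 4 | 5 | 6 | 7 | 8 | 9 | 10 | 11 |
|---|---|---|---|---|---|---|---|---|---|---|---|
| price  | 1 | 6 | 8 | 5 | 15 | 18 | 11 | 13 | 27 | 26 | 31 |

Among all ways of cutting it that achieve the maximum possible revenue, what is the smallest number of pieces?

Consider every possible first cut. r[k] is the best of p[i]+r[k−i] over all sellable i≤k.
r[1] = 1
r[2] = max(1+1, 6+0) = 6
r[3] = max(1+6, 6+1, 8+0) = 8
r[4] = max(1+8, 6+6, 8+1, 5+0) = 12
r[5] = max(1+12, 6+8, 8+6, 5+1, 15+0) = 15
r[6] = max(1+15, 6+12, 8+8, 5+6, 15+1, 18+0) = 18
r[7] = max(1+18, 6+15, 8+12, …, 18+1, 11+0) = 21
r[8] = max(1+21, 6+18, 8+15, …, 11+1, 13+0) = 24
r[9] = max(1+24, 6+21, 8+18, …, 13+1, 27+0) = 27
r[10] = max(1+27, 6+24, 8+21, …, 27+1, 26+0) = 30
r[11] = max(1+30, 6+27, 8+24, …, 26+1, 31+0) = 33
Maximum revenue is €33.
Now minimize piece count subject to staying optimal: for each k, pieces[k] = 1 + min over i with p[i]+r[k−i]=r[k] of pieces[k−i].
pieces[8] = 2
pieces[9] = 1
pieces[10] = 2
pieces[11] = 2

2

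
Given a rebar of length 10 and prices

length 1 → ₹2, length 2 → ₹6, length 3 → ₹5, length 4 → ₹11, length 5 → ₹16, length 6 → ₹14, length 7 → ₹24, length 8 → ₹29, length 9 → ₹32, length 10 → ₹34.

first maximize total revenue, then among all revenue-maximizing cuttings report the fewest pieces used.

2

Build r[k] bottom-up: r[k] = max over allowed piece i of (p[i] + r[k−i]).
r[1] = 2
r[2] = max(2+2, 6+0) = 6
r[3] = max(2+6, 6+2, 5+0) = 8
r[4] = max(2+8, 6+6, 5+2, 11+0) = 12
r[5] = max(2+12, 6+8, 5+6, 11+2, 16+0) = 16
r[6] = max(2+16, 6+12, 5+8, 11+6, 16+2, 14+0) = 18
r[7] = max(2+18, 6+16, 5+12, …, 14+2, 24+0) = 24
r[8] = max(2+24, 6+18, 5+16, …, 24+2, 29+0) = 29
r[9] = max(2+29, 6+24, 5+18, …, 29+2, 32+0) = 32
r[10] = max(2+32, 6+29, 5+24, …, 32+2, 34+0) = 35
Maximum revenue is ₹35.
Now minimize piece count subject to staying optimal: for each k, pieces[k] = 1 + min over i with p[i]+r[k−i]=r[k] of pieces[k−i].
pieces[7] = 1
pieces[8] = 1
pieces[9] = 1
pieces[10] = 2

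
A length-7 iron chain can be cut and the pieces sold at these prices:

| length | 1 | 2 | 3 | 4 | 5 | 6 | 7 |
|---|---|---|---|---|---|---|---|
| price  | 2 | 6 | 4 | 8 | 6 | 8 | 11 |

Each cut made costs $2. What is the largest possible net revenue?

14

Build v[k] bottom-up: v[k] = max over allowed piece i of (p[i] + v[k−i]) − 2 per cut.
v[1] = 2
v[2] = 6
v[3] = 6  (first piece 1, then v[2]=6)
v[4] = 10  (first piece 2, then v[2]=6)
v[5] = 10  (first piece 1, then v[4]=10)
v[6] = 14  (first piece 2, then v[4]=10)
v[7] = 14  (first piece 1, then v[6]=14)
One optimal plan: pieces 2 + 2 + 2 + 1 (3 cuts) → $20 − $6 = $14.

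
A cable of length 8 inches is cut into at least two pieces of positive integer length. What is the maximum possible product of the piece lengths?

Let g[k] be the best product for length k (with at least one cut). For each first piece i, the rest contributes max(k−i, g[k−i]).
g[2] = 1·max(1,0) = 1·1 = 1
g[3] = 1·max(2,1) = 1·2 = 2
g[4] = 2·max(2,1) = 2·2 = 4
g[5] = 2·max(3,2) = 2·3 = 6
g[6] = 3·max(3,2) = 3·3 = 9
g[7] = 2·max(5,6) = 2·6 = 12
g[8] = 2·max(6,9) = 2·9 = 18
One optimal split: 3 + 3 + 2; product 3·3·2 = 18.

18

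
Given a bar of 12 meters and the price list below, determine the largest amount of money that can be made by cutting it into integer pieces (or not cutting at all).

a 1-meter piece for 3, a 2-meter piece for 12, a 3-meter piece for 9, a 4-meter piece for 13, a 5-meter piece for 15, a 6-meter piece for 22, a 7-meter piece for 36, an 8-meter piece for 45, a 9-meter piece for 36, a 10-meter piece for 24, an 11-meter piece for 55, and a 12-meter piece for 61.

Consider every possible first cut. R[k] is the best of p[i]+R[k−i] over all sellable i≤k.
R[1] = 3
R[2] = 12
R[3] = 15  (first piece 1, then R[2]=12)
R[4] = 24  (first piece 2, then R[2]=12)
R[5] = 27  (first piece 1, then R[4]=24)
R[6] = 36  (first piece 2, then R[4]=24)
R[7] = 39  (first piece 1, then R[6]=36)
R[8] = 48  (first piece 2, then R[6]=36)
R[9] = 51  (first piece 1, then R[8]=48)
R[10] = 60  (first piece 2, then R[8]=48)
R[11] = 63  (first piece 1, then R[10]=60)
R[12] = 72  (first piece 2, then R[10]=60)
One optimal cutting: 2 + 2 + 2 + 2 + 2 + 2 → 12 + 12 + 12 + 12 + 12 + 12 = 72.

72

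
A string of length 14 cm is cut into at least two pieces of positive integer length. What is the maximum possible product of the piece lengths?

Define P[k] = max over 1≤i<k of i · max(k−i, P[k−i]); the inner max lets the remainder stay uncut if that's better.
P[2] = 1·max(1,0) = 1·1 = 1
P[3] = max(1·2, 2·1) = 2
P[4] = max(1·3, 2·2, 3·1) = 4
P[5] = max(1·4, 2·3, 3·2, 4·1) = 6
P[6] = max(1·6, 2·4, 3·3, 4·2, 5·1) = 9
P[7] = max(1·9, 2·6, 3·4, 4·3, 5·2, 6·1) = 12
P[8] = max(1·12, 2·9, 3·6, …, 6·2, 7·1) = 18
P[9] = max(1·18, 2·12, 3·9, …, 7·2, 8·1) = 27
P[10] = max(1·27, 2·18, 3·12, …, 8·2, 9·1) = 36
P[11] = max(1·36, 2·27, 3·18, …, 9·2, 10·1) = 54
P[12] = max(1·54, 2·36, 3·27, …, 10·2, 11·1) = 81
P[13] = max(1·81, 2·54, 3·36, …, 11·2, 12·1) = 108
P[14] = max(1·108, 2·81, 3·54, …, 12·2, 13·1) = 162
One optimal split: 3 + 3 + 3 + 3 + 2; product 3·3·3·3·2 = 162.

162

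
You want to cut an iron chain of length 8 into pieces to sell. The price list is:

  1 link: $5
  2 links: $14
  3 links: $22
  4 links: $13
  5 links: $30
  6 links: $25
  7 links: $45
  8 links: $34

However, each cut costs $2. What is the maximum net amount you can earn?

54

Let r[k] be the best obtainable value from length k. For each k, try every first piece i and keep the best of price[i] + r[k−i] minus the 2 cut fee when i<k.
r[1] = 5
r[2] = 14
r[3] = 22
r[4] = 26  (first piece 2, then r[2]=14)
r[5] = 34  (first piece 2, then r[3]=22)
r[6] = 42  (first piece 3, then r[3]=22)
r[7] = 46  (first piece 2, then r[5]=34)
r[8] = 54  (first piece 2, then r[6]=42)
One optimal plan: pieces 3 + 3 + 2 (2 cuts) → $58 − $4 = $54.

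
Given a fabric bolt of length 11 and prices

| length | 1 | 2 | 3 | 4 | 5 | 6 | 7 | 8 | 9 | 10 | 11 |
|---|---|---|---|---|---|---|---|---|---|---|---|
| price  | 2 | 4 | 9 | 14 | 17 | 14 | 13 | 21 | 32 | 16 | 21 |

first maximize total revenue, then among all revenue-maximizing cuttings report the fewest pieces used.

Consider every possible first cut. r[k] is the best of p[i]+r[k−i] over all sellable i≤k.
r[1] = 2
r[2] = 4  (first piece 1, then r[1]=2)
r[3] = 9
r[4] = 14
r[5] = 17
r[6] = 19  (first piece 1, then r[5]=17)
r[7] = 23  (first piece 3, then r[4]=14)
r[8] = 28  (first piece 4, then r[4]=14)
r[9] = 32
r[10] = 34  (first piece 1, then r[9]=32)
r[11] = 37  (first piece 3, then r[8]=28)
Maximum revenue is $37.
Now minimize piece count subject to staying optimal: for each k, pieces[k] = 1 + min over i with p[i]+r[k−i]=r[k] of pieces[k−i].
pieces[8] = 2
pieces[9] = 1
pieces[10] = 2
pieces[11] = 3

3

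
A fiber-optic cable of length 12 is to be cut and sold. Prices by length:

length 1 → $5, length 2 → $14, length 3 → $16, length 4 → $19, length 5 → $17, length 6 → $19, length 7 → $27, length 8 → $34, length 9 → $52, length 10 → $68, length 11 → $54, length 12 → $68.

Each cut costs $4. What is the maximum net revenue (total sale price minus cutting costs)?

Build net[k] bottom-up: net[k] = max over allowed piece i of (p[i] + net[k−i]) − 4 per cut.
net[1] = 5
net[2] = max(5+5-4, 14+0) = 14
net[3] = max(5+14-4, 14+5-4, 16+0) = 16
net[4] = max(5+16-4, 14+14-4, 16+5-4, 19+0) = 24
net[5] = max(5+24-4, 14+16-4, 16+14-4, 19+5-4, 17+0) = 26
net[6] = max(5+26-4, 14+24-4, 16+16-4, 19+14-4, 17+5-4, 19+0) = 34
net[7] = max(5+34-4, 14+26-4, 16+24-4, …, 19+5-4, 27+0) = 36
net[8] = max(5+36-4, 14+34-4, 16+26-4, …, 27+5-4, 34+0) = 44
net[9] = max(5+44-4, 14+36-4, 16+34-4, …, 34+5-4, 52+0) = 52
net[10] = max(5+52-4, 14+44-4, 16+36-4, …, 52+5-4, 68+0) = 68
net[11] = max(5+68-4, 14+52-4, 16+44-4, …, 68+5-4, 54+0) = 69
net[12] = max(5+69-4, 14+68-4, 16+52-4, …, 54+5-4, 68+0) = 78
One optimal plan: pieces 10 + 2 (1 cut) → $82 − $4 = $78.

78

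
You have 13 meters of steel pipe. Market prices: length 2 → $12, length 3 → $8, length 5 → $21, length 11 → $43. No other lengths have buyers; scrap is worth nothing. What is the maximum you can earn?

Build f[k] bottom-up: f[k] = max over allowed piece i of (p[i] + f[k−i]).
f[1] = 0
f[2] = 12
f[3] = max(12+0, 8+0) = 12
f[4] = max(12+12, 8+0) = 24
f[5] = max(12+12, 8+12, 21+0) = 24
f[6] = max(12+24, 8+12, 21+0) = 36
f[7] = max(12+24, 8+24, 21+12) = 36
f[8] = max(12+36, 8+24, 21+12) = 48
f[9] = max(12+36, 8+36, 21+24) = 48
f[10] = max(12+48, 8+36, 21+24) = 60
f[11] = max(12+48, 8+48, 21+36, 43+0) = 60
f[12] = max(12+60, 8+48, 21+36, 43+0) = 72
f[13] = max(12+60, 8+60, 21+48, 43+12) = 72
One optimal cutting: pieces 2 + 2 + 2 + 2 + 2 + 2 with 1 meter of scrap → $72.

72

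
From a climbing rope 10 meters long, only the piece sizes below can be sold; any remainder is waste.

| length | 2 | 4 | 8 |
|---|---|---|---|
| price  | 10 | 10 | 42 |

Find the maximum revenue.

Let f[k] be the best obtainable value from length k. For each k, try every first piece i and keep the best of price[i] + f[k−i].
f[1] = 0
f[2] = 10
f[3] = 10
f[4] = 20  (first piece 2, then f[2]=10)
f[5] = 20
f[6] = 30  (first piece 2, then f[4]=20)
f[7] = 30
f[8] = 42
f[9] = 42
f[10] = 52  (first piece 2, then f[8]=42)
One optimal cutting: 8 + 2 → €52.

52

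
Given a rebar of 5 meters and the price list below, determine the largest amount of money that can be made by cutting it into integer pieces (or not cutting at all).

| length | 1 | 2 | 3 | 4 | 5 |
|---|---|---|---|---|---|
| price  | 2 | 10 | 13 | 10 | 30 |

Build v[k] bottom-up: v[k] = max over allowed piece i of (p[i] + v[k−i]).
v[1] = 2
v[2] = 10
v[3] = 13
v[4] = 20  (first piece 2, then v[2]=10)
v[5] = 30
Best is to sell the whole 5-meter piece uncut for ₹30.

30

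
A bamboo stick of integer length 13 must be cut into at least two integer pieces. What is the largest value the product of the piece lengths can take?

108

Let prod[k] be the best product for length k (with at least one cut). For each first piece i, the rest contributes max(k−i, prod[k−i]).
Small cases: prod[2]=1, prod[3]=2, prod[4]=4, prod[5]=6.
prod[6] = max(1*6, 2*4, 3*3, 4*2, 5*1) = 9
prod[7] = max(1*9, 2*6, 3*4, 4*3, 5*2, 6*1) = 12
prod[8] = max(1*12, 2*9, 3*6, …, 6*2, 7*1) = 18
prod[9] = max(1*18, 2*12, 3*9, …, 7*2, 8*1) = 27
prod[10] = max(1*27, 2*18, 3*12, …, 8*2, 9*1) = 36
prod[11] = max(1*36, 2*27, 3*18, …, 9*2, 10*1) = 54
prod[12] = max(1*54, 2*36, 3*27, …, 10*2, 11*1) = 81
prod[13] = max(1*81, 2*54, 3*36, …, 11*2, 12*1) = 108
One optimal split: 3 + 3 + 3 + 2 + 2; product 3*3*3*2*2 = 108.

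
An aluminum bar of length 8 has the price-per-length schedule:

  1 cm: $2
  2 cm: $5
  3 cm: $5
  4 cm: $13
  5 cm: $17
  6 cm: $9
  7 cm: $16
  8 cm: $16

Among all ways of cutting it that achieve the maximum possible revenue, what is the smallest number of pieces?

2

Let r[k] be the best obtainable value from length k. For each k, try every first piece i and keep the best of price[i] + r[k−i].
r[1] = 2
r[2] = max(2+2, 5+0) = 5
r[3] = max(2+5, 5+2, 5+0) = 7
r[4] = max(2+7, 5+5, 5+2, 13+0) = 13
r[5] = max(2+13, 5+7, 5+5, 13+2, 17+0) = 17
r[6] = max(2+17, 5+13, 5+7, 13+5, 17+2, 9+0) = 19
r[7] = max(2+19, 5+17, 5+13, …, 9+2, 16+0) = 22
r[8] = max(2+22, 5+19, 5+17, …, 16+2, 16+0) = 26
Maximum revenue is $26.
Now minimize piece count subject to staying optimal: for each k, pieces[k] = 1 + min over i with p[i]+r[k−i]=r[k] of pieces[k−i].
pieces[5] = 1
pieces[6] = 2
pieces[7] = 2
pieces[8] = 2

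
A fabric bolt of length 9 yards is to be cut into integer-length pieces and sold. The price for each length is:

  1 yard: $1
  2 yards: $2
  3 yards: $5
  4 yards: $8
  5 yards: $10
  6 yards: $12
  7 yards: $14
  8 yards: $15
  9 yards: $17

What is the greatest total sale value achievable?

18

Build v[k] bottom-up: v[k] = max over allowed piece i of (p[i] + v[k−i]).
v[1] = 1
v[2] = 2  (first piece 1, then v[1]=1)
v[3] = 5
v[4] = 8
v[5] = 10
v[6] = 12
v[7] = 14
v[8] = 16  (first piece 4, then v[4]=8)
v[9] = 18  (first piece 4, then v[5]=10)
One optimal cutting: 5 + 4 → $10 + $8 = $18.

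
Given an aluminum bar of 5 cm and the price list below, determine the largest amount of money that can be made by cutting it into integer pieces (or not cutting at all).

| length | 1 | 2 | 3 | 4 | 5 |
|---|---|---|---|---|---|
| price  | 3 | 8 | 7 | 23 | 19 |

26

Consider every possible first cut. R[k] is the best of p[i]+R[k−i] over all sellable i≤k.
R[1] = 3
R[2] = max(3+3, 8+0) = 8
R[3] = max(3+8, 8+3, 7+0) = 11
R[4] = max(3+11, 8+8, 7+3, 23+0) = 23
R[5] = max(3+23, 8+11, 7+8, 23+3, 19+0) = 26
One optimal cutting: 4 + 1 → $23 + $3 = $26.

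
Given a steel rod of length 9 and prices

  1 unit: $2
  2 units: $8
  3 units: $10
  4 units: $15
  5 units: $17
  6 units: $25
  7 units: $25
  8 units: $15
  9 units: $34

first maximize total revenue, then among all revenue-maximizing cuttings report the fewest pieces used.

2

Build r[k] bottom-up: r[k] = max over allowed piece i of (p[i] + r[k−i]).
r[1] = 2
r[2] = max(2+2, 8+0) = 8
r[3] = max(2+8, 8+2, 10+0) = 10
r[4] = max(2+10, 8+8, 10+2, 15+0) = 16
r[5] = max(2+16, 8+10, 10+8, 15+2, 17+0) = 18
r[6] = max(2+18, 8+16, 10+10, 15+8, 17+2, 25+0) = 25
r[7] = max(2+25, 8+18, 10+16, …, 25+2, 25+0) = 27
r[8] = max(2+27, 8+25, 10+18, …, 25+2, 15+0) = 33
r[9] = max(2+33, 8+27, 10+25, …, 15+2, 34+0) = 35
Maximum revenue is $35.
Now minimize piece count subject to staying optimal: for each k, pieces[k] = 1 + min over i with p[i]+r[k−i]=r[k] of pieces[k−i].
pieces[6] = 1
pieces[7] = 2
pieces[8] = 2
pieces[9] = 2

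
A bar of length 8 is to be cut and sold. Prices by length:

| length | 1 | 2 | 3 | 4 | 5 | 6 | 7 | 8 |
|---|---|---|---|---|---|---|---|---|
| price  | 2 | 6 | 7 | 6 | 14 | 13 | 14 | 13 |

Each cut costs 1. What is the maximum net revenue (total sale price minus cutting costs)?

Consider every possible first cut. r[k] is the best of p[i]+r[k−i] over all sellable i≤k, charging 1 whenever i<k.
r[1] = 2
r[2] = 6
r[3] = 7  (first piece 1, then r[2]=6)
r[4] = 11  (first piece 2, then r[2]=6)
r[5] = 14
r[6] = 16  (first piece 2, then r[4]=11)
r[7] = 19  (first piece 2, then r[5]=14)
r[8] = 21  (first piece 2, then r[6]=16)
One optimal plan: pieces 2 + 2 + 2 + 2 (3 cuts) → 24 − 3 = 21.

21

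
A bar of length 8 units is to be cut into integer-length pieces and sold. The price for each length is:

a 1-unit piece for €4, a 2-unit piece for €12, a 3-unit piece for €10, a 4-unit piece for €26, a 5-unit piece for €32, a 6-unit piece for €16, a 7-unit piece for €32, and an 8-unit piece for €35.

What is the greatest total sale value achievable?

Build r[k] bottom-up: r[k] = max over allowed piece i of (p[i] + r[k−i]).
r[1] = 4
r[2] = max(4+4, 12+0) = 12
r[3] = max(4+12, 12+4, 10+0) = 16
r[4] = max(4+16, 12+12, 10+4, 26+0) = 26
r[5] = max(4+26, 12+16, 10+12, 26+4, 32+0) = 32
r[6] = max(4+32, 12+26, 10+16, 26+12, 32+4, 16+0) = 38
r[7] = max(4+38, 12+32, 10+26, …, 16+4, 32+0) = 44
r[8] = max(4+44, 12+38, 10+32, …, 32+4, 35+0) = 52
One optimal cutting: 4 + 4 → €26 + €26 = €52.

52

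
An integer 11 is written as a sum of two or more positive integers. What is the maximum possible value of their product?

54

Let g[k] be the best product for length k (with at least one cut). For each first piece i, the rest contributes max(k−i, g[k−i]).
g[2] = 1*max(1,0) = 1*1 = 1
g[3] = 1*max(2,1) = 1*2 = 2
g[4] = 2*max(2,1) = 2*2 = 4
g[5] = 2*max(3,2) = 2*3 = 6
g[6] = 3*max(3,2) = 3*3 = 9
g[7] = 2*max(5,6) = 2*6 = 12
g[8] = 2*max(6,9) = 2*9 = 18
g[9] = 3*max(6,9) = 3*9 = 27
g[10] = 2*max(8,18) = 2*18 = 36
g[11] = 2*max(9,27) = 2*27 = 54
One optimal split: 3 + 3 + 3 + 2; product 3*3*3*2 = 54.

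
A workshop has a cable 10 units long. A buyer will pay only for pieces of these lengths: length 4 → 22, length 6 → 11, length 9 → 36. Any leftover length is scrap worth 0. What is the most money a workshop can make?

44

Let f[k] be the best obtainable value from length k. For each k, try every first piece i and keep the best of price[i] + f[k−i].
f[1] = 0
f[2] = 0
f[3] = 0
f[4] = 22
f[5] = 22
f[6] = max(22+0, 11+0) = 22
f[7] = max(22+0, 11+0) = 22
f[8] = max(22+22, 11+0) = 44
f[9] = max(22+22, 11+0, 36+0) = 44
f[10] = max(22+22, 11+22, 36+0) = 44
One optimal cutting: pieces 4 + 4 with 2 units of scrap → 44.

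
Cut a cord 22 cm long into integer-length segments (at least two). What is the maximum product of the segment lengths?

2916

Define m[k] = max over 1≤i<k of i · max(k−i, m[k−i]); the inner max lets the remainder stay uncut if that's better.
m[2] = 1×max(1,0) = 1×1 = 1
m[3] = 1×max(2,1) = 1×2 = 2
m[4] = 2×max(2,1) = 2×2 = 4
m[5] = 2×max(3,2) = 2×3 = 6
m[6] = 3×max(3,2) = 3×3 = 9
m[7] = 2×max(5,6) = 2×6 = 12
m[8] = 2×max(6,9) = 2×9 = 18
m[9] = 3×max(6,9) = 3×9 = 27
m[10] = 2×max(8,18) = 2×18 = 36
m[11] = 2×max(9,27) = 2×27 = 54
m[12] = 3×max(9,27) = 3×27 = 81
m[13] = 2×max(11,54) = 2×54 = 108
m[14] = 2×max(12,81) = 2×81 = 162
m[15] = 3×max(12,81) = 3×81 = 243
m[16] = 2×max(14,162) = 2×162 = 324
m[17] = 2×max(15,243) = 2×243 = 486
m[18] = 3×max(15,243) = 3×243 = 729
m[19] = 2×max(17,486) = 2×486 = 972
m[20] = 2×max(18,729) = 2×729 = 1458
m[21] = 3×max(18,729) = 3×729 = 2187
m[22] = 2×max(20,1458) = 2×1458 = 2916
One optimal split: 3 + 3 + 3 + 3 + 3 + 3 + 2 + 2; product 3×3×3×3×3×3×2×2 = 2916.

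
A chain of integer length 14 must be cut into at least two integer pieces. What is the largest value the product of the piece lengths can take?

162

Fill P[k] for k=2..14: at each k try every first piece i and multiply by the better of (k−i) uncut or P[k−i].
Small cases: P[2]=1, P[3]=2, P[4]=4, P[5]=6, P[6]=9, P[7]=12, P[8]=18.
P[9] = 3·max(6,9) = 3·9 = 27
P[10] = 2·max(8,18) = 2·18 = 36
P[11] = 2·max(9,27) = 2·27 = 54
P[12] = 3·max(9,27) = 3·27 = 81
P[13] = 2·max(11,54) = 2·54 = 108
P[14] = 2·max(12,81) = 2·81 = 162
One optimal split: 3 + 3 + 3 + 3 + 2; product 3·3·3·3·2 = 162.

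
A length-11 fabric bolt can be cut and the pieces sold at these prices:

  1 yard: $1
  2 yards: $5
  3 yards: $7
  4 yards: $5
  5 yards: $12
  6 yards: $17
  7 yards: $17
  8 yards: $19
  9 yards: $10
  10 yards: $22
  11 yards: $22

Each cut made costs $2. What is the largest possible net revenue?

27

Let net[k] be the best obtainable value from length k. For each k, try every first piece i and keep the best of price[i] + net[k−i] minus the 2 cut fee when i<k.
net[1] = 1
net[2] = 5
net[3] = 7
net[4] = 8  (first piece 2, then net[2]=5)
net[5] = 12
net[6] = 17
net[7] = 17
net[8] = 20  (first piece 2, then net[6]=17)
net[9] = 22  (first piece 3, then net[6]=17)
net[10] = 23  (first piece 2, then net[8]=20)
net[11] = 27  (first piece 5, then net[6]=17)
One optimal plan: pieces 6 + 5 (1 cut) → $29 − $2 = $27.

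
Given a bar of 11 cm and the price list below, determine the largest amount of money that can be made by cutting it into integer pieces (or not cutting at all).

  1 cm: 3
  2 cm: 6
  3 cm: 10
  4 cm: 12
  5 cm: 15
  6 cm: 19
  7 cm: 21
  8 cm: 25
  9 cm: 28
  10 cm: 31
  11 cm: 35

36

Build R[k] bottom-up: R[k] = max over allowed piece i of (p[i] + R[k−i]).
R[1] = 3
R[2] = 6  (first piece 1, then R[1]=3)
R[3] = 10
R[4] = 13  (first piece 1, then R[3]=10)
R[5] = 16  (first piece 1, then R[4]=13)
R[6] = 20  (first piece 3, then R[3]=10)
R[7] = 23  (first piece 1, then R[6]=20)
R[8] = 26  (first piece 1, then R[7]=23)
R[9] = 30  (first piece 3, then R[6]=20)
R[10] = 33  (first piece 1, then R[9]=30)
R[11] = 36  (first piece 1, then R[10]=33)
One optimal cutting: 3 + 3 + 3 + 1 + 1 → 10 + 10 + 10 + 3 + 3 = 36.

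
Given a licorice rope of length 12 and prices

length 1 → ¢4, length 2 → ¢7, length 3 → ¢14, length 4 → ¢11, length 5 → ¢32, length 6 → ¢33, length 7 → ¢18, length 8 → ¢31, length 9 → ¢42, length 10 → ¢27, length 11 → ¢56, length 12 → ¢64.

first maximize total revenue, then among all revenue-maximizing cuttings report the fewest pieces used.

4

Build r[k] bottom-up: r[k] = max over allowed piece i of (p[i] + r[k−i]).
r[1] = 4
r[2] = 8  (first piece 1, then r[1]=4)
r[3] = 14
r[4] = 18  (first piece 1, then r[3]=14)
r[5] = 32
r[6] = 36  (first piece 1, then r[5]=32)
r[7] = 40  (first piece 1, then r[6]=36)
r[8] = 46  (first piece 3, then r[5]=32)
r[9] = 50  (first piece 1, then r[8]=46)
r[10] = 64  (first piece 5, then r[5]=32)
r[11] = 68  (first piece 1, then r[10]=64)
r[12] = 72  (first piece 1, then r[11]=68)
Maximum revenue is ¢72.
Now minimize piece count subject to staying optimal: for each k, pieces[k] = 1 + min over i with p[i]+r[k−i]=r[k] of pieces[k−i].
pieces[9] = 3
pieces[10] = 2
pieces[11] = 3
pieces[12] = 4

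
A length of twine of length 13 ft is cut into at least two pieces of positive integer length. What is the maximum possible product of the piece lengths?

108

Define P[k] = max over 1≤i<k of i · max(k−i, P[k−i]); the inner max lets the remainder stay uncut if that's better.
P[2] = 1*max(1,0) = 1*1 = 1
P[3] = 1*max(2,1) = 1*2 = 2
P[4] = 2*max(2,1) = 2*2 = 4
P[5] = 2*max(3,2) = 2*3 = 6
P[6] = 3*max(3,2) = 3*3 = 9
P[7] = 2*max(5,6) = 2*6 = 12
P[8] = 2*max(6,9) = 2*9 = 18
P[9] = 3*max(6,9) = 3*9 = 27
P[10] = 2*max(8,18) = 2*18 = 36
P[11] = 2*max(9,27) = 2*27 = 54
P[12] = 3*max(9,27) = 3*27 = 81
P[13] = 2*max(11,54) = 2*54 = 108
One optimal split: 3 + 3 + 3 + 2 + 2; product 3*3*3*2*2 = 108.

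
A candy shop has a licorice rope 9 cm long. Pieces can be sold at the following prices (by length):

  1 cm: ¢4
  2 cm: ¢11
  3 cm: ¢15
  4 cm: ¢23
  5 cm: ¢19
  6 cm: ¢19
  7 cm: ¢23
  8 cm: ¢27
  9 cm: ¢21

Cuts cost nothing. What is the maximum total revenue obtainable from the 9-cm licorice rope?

Consider every possible first cut. best[k] is the best of p[i]+best[k−i] over all sellable i≤k.
best[1] = 4
best[2] = max(4+4, 11+0) = 11
best[3] = max(4+11, 11+4, 15+0) = 15
best[4] = max(4+15, 11+11, 15+4, 23+0) = 23
best[5] = max(4+23, 11+15, 15+11, 23+4, 19+0) = 27
best[6] = max(4+27, 11+23, 15+15, 23+11, 19+4, 19+0) = 34
best[7] = max(4+34, 11+27, 15+23, …, 19+4, 23+0) = 38
best[8] = max(4+38, 11+34, 15+27, …, 23+4, 27+0) = 46
best[9] = max(4+46, 11+38, 15+34, …, 27+4, 21+0) = 50
One optimal cutting: 4 + 4 + 1 → ¢23 + ¢23 + ¢4 = ¢50.

50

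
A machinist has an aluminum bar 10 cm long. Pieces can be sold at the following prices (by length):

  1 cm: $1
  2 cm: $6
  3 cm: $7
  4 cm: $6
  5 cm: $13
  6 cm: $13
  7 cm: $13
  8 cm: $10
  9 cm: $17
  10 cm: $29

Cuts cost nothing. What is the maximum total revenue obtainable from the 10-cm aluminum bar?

Build R[k] bottom-up: R[k] = max over allowed piece i of (p[i] + R[k−i]).
R[1] = 1
R[2] = max(1+1, 6+0) = 6
R[3] = max(1+6, 6+1, 7+0) = 7
R[4] = max(1+7, 6+6, 7+1, 6+0) = 12
R[5] = max(1+12, 6+7, 7+6, 6+1, 13+0) = 13
R[6] = max(1+13, 6+12, 7+7, 6+6, 13+1, 13+0) = 18
R[7] = max(1+18, 6+13, 7+12, …, 13+1, 13+0) = 19
R[8] = max(1+19, 6+18, 7+13, …, 13+1, 10+0) = 24
R[9] = max(1+24, 6+19, 7+18, …, 10+1, 17+0) = 25
R[10] = max(1+25, 6+24, 7+19, …, 17+1, 29+0) = 30
One optimal cutting: 2 + 2 + 2 + 2 + 2 → $6 + $6 + $6 + $6 + $6 = $30.

30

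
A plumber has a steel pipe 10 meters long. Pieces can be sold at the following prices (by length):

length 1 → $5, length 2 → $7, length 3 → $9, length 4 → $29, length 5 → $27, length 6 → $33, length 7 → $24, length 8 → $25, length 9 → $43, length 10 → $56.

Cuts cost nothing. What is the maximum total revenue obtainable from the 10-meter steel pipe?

Let R[k] be the best obtainable value from length k. For each k, try every first piece i and keep the best of price[i] + R[k−i].
R[1] = 5
R[2] = max(5+5, 7+0) = 10
R[3] = max(5+10, 7+5, 9+0) = 15
R[4] = max(5+15, 7+10, 9+5, 29+0) = 29
R[5] = max(5+29, 7+15, 9+10, 29+5, 27+0) = 34
R[6] = max(5+34, 7+29, 9+15, 29+10, 27+5, 33+0) = 39
R[7] = max(5+39, 7+34, 9+29, …, 33+5, 24+0) = 44
R[8] = max(5+44, 7+39, 9+34, …, 24+5, 25+0) = 58
R[9] = max(5+58, 7+44, 9+39, …, 25+5, 43+0) = 63
R[10] = max(5+63, 7+58, 9+44, …, 43+5, 56+0) = 68
One optimal cutting: 4 + 4 + 1 + 1 → $29 + $29 + $5 + $5 = $68.

68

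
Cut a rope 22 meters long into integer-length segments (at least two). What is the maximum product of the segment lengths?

Fill prod[k] for k=2..22: at each k try every first piece i and multiply by the better of (k−i) uncut or prod[k−i].
prod[2] = 1*max(1,0) = 1*1 = 1
prod[3] = 1*max(2,1) = 1*2 = 2
prod[4] = 2*max(2,1) = 2*2 = 4
prod[5] = 2*max(3,2) = 2*3 = 6
prod[6] = 3*max(3,2) = 3*3 = 9
prod[7] = 2*max(5,6) = 2*6 = 12
prod[8] = 2*max(6,9) = 2*9 = 18
prod[9] = 3*max(6,9) = 3*9 = 27
prod[10] = 2*max(8,18) = 2*18 = 36
prod[11] = 2*max(9,27) = 2*27 = 54
prod[12] = 3*max(9,27) = 3*27 = 81
prod[13] = 2*max(11,54) = 2*54 = 108
prod[14] = 2*max(12,81) = 2*81 = 162
prod[15] = 3*max(12,81) = 3*81 = 243
prod[16] = 2*max(14,162) = 2*162 = 324
prod[17] = 2*max(15,243) = 2*243 = 486
prod[18] = 3*max(15,243) = 3*243 = 729
prod[19] = 2*max(17,486) = 2*486 = 972
prod[20] = 2*max(18,729) = 2*729 = 1458
prod[21] = 3*max(18,729) = 3*729 = 2187
prod[22] = 2*max(20,1458) = 2*1458 = 2916
One optimal split: 3 + 3 + 3 + 3 + 3 + 3 + 2 + 2; product 3*3*3*3*3*3*2*2 = 2916.

2916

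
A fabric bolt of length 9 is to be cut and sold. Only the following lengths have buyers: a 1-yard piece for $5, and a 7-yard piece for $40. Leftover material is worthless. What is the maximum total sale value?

50

Build best[k] bottom-up: best[k] = max over allowed piece i of (p[i] + best[k−i]).
best[1] = 5
best[2] = 10  (first piece 1, then best[1]=5)
best[3] = 15  (first piece 1, then best[2]=10)
best[4] = 20  (first piece 1, then best[3]=15)
best[5] = 25  (first piece 1, then best[4]=20)
best[6] = 30  (first piece 1, then best[5]=25)
best[7] = max(5+30, 40+0) = 40
best[8] = max(5+40, 40+5) = 45
best[9] = max(5+45, 40+10) = 50
One optimal cutting: 7 + 1 + 1 → $50.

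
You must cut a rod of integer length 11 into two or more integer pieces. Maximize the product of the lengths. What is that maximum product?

Fill P[k] for k=2..11: at each k try every first piece i and multiply by the better of (k−i) uncut or P[k−i].
P[2] = 1·max(1,0) = 1·1 = 1
P[3] = 1·max(2,1) = 1·2 = 2
P[4] = 2·max(2,1) = 2·2 = 4
P[5] = 2·max(3,2) = 2·3 = 6
P[6] = 3·max(3,2) = 3·3 = 9
P[7] = 2·max(5,6) = 2·6 = 12
P[8] = 2·max(6,9) = 2·9 = 18
P[9] = 3·max(6,9) = 3·9 = 27
P[10] = 2·max(8,18) = 2·18 = 36
P[11] = 2·max(9,27) = 2·27 = 54
One optimal split: 3 + 3 + 3 + 2; product 3·3·3·2 = 54.

54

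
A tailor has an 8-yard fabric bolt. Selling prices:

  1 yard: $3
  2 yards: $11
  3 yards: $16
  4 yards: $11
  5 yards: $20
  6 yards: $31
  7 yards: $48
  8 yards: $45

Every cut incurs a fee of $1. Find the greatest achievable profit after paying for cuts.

Build v[k] bottom-up: v[k] = max over allowed piece i of (p[i] + v[k−i]) − 1 per cut.
v[1] = 3
v[2] = max(3+3-1, 11+0) = 11
v[3] = max(3+11-1, 11+3-1, 16+0) = 16
v[4] = max(3+16-1, 11+11-1, 16+3-1, 11+0) = 21
v[5] = max(3+21-1, 11+16-1, 16+11-1, 11+3-1, 20+0) = 26
v[6] = max(3+26-1, 11+21-1, 16+16-1, 11+11-1, 20+3-1, 31+0) = 31
v[7] = max(3+31-1, 11+26-1, 16+21-1, …, 31+3-1, 48+0) = 48
v[8] = max(3+48-1, 11+31-1, 16+26-1, …, 48+3-1, 45+0) = 50
One optimal plan: pieces 7 + 1 (1 cut) → $51 − $1 = $50.

50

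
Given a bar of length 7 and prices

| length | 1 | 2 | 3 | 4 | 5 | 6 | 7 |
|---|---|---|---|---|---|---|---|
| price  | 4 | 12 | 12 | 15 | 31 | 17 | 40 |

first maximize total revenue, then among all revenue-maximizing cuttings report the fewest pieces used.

Build r[k] bottom-up: r[k] = max over allowed piece i of (p[i] + r[k−i]).
r[1] = 4
r[2] = 12
r[3] = 16  (first piece 1, then r[2]=12)
r[4] = 24  (first piece 2, then r[2]=12)
r[5] = 31
r[6] = 36  (first piece 2, then r[4]=24)
r[7] = 43  (first piece 2, then r[5]=31)
Maximum revenue is €43.
Now minimize piece count subject to staying optimal: for each k, pieces[k] = 1 + min over i with p[i]+r[k−i]=r[k] of pieces[k−i].
pieces[4] = 2
pieces[5] = 1
pieces[6] = 3
pieces[7] = 2

2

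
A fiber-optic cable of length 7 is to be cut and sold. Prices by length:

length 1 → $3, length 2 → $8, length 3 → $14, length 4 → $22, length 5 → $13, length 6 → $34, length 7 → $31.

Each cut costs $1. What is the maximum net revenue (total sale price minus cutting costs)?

36

Let v[k] be the best obtainable value from length k. For each k, try every first piece i and keep the best of price[i] + v[k−i] minus the 1 cut fee when i<k.
v[1] = 3
v[2] = max(3+3-1, 8+0) = 8
v[3] = max(3+8-1, 8+3-1, 14+0) = 14
v[4] = max(3+14-1, 8+8-1, 14+3-1, 22+0) = 22
v[5] = max(3+22-1, 8+14-1, 14+8-1, 22+3-1, 13+0) = 24
v[6] = max(3+24-1, 8+22-1, 14+14-1, 22+8-1, 13+3-1, 34+0) = 34
v[7] = max(3+34-1, 8+24-1, 14+22-1, …, 34+3-1, 31+0) = 36
One optimal plan: pieces 6 + 1 (1 cut) → $37 − $1 = $36.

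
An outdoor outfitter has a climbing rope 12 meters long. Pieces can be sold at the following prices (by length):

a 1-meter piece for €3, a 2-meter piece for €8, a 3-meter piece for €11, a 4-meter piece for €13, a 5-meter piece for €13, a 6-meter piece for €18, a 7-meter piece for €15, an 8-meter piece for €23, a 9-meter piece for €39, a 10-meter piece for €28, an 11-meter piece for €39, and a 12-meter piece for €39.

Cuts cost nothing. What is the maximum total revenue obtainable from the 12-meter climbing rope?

50

Build r[k] bottom-up: r[k] = max over allowed piece i of (p[i] + r[k−i]).
r[1] = 3
r[2] = 8
r[3] = 11  (first piece 1, then r[2]=8)
r[4] = 16  (first piece 2, then r[2]=8)
r[5] = 19  (first piece 1, then r[4]=16)
r[6] = 24  (first piece 2, then r[4]=16)
r[7] = 27  (first piece 1, then r[6]=24)
r[8] = 32  (first piece 2, then r[6]=24)
r[9] = 39
r[10] = 42  (first piece 1, then r[9]=39)
r[11] = 47  (first piece 2, then r[9]=39)
r[12] = 50  (first piece 1, then r[11]=47)
One optimal cutting: 9 + 2 + 1 → €39 + €8 + €3 = €50.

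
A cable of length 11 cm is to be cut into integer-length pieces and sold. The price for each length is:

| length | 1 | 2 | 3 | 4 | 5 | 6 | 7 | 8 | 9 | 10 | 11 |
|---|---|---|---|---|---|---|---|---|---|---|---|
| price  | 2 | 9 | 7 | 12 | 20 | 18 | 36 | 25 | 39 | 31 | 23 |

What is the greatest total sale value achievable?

54

Build v[k] bottom-up: v[k] = max over allowed piece i of (p[i] + v[k−i]).
v[1] = 2
v[2] = 9
v[3] = 11  (first piece 1, then v[2]=9)
v[4] = 18  (first piece 2, then v[2]=9)
v[5] = 20  (first piece 1, then v[4]=18)
v[6] = 27  (first piece 2, then v[4]=18)
v[7] = 36
v[8] = 38  (first piece 1, then v[7]=36)
v[9] = 45  (first piece 2, then v[7]=36)
v[10] = 47  (first piece 1, then v[9]=45)
v[11] = 54  (first piece 2, then v[9]=45)
One optimal cutting: 7 + 2 + 2 → $36 + $9 + $9 = $54.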